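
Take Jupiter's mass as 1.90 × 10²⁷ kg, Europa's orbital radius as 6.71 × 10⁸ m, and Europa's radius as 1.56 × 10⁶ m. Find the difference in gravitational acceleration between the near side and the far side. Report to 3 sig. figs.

2.62 × 10⁻³ m/s²

Near-to-far spans 2r, so the tidal difference is twice the near-to-center value: 4GMr/d³.
a_tidal = 4GMr/d³
        = 4 × (6.674 × 10⁻¹¹) × (1.90 × 10²⁷) × (1.56 × 10⁶) / (6.71 × 10⁸)³
        = 2.62 × 10⁻³ m/s²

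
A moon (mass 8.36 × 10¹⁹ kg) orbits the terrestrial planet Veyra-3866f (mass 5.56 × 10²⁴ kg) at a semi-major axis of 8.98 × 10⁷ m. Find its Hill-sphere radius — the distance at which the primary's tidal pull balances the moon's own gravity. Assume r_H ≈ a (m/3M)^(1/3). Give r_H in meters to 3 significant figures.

r_H ≈ a (m/3M)^(1/3)
    = (8.98 × 10⁷) × (8.36 × 10¹⁹ / (3 × 5.56 × 10²⁴))^(1/3)
    = 1.54 × 10⁶ m

1.54 × 10⁶ m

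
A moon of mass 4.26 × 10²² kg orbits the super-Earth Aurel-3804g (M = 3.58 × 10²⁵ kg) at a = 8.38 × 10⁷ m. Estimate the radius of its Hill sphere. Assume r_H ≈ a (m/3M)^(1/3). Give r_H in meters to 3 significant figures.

6.16 × 10⁶ m

r_H ≈ a (m/3M)^(1/3)
    = (8.38 × 10⁷) × (4.26 × 10²² / (3 × 3.58 × 10²⁵))^(1/3)
    = 6.16 × 10⁶ m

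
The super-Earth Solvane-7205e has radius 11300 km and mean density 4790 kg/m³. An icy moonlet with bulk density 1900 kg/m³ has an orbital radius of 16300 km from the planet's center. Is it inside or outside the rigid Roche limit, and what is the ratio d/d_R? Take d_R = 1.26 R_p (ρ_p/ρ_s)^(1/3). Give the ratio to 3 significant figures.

d_R = 1.26 × (11300 km) × (4790/1900)^(1/3) = 19380 km
d/d_R = (16300) / (19380) = 0.841
Since d/d_R < 1, the body is inside the Roche limit.

inside; d/d_R ≈ 0.841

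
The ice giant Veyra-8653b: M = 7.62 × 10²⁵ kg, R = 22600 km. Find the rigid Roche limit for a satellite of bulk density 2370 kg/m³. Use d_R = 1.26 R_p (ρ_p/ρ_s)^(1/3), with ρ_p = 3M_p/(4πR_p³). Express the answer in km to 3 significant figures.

24900 km

ρ_p = 3M_p/(4πR_p³) = 3 × (7.62 × 10²⁵) / (4π × (2.26 × 10⁷ m)³) = 1580 kg/m³
d_R = 1.26 × 22600 km × (1580/2370)^(1/3)
    = 24900 km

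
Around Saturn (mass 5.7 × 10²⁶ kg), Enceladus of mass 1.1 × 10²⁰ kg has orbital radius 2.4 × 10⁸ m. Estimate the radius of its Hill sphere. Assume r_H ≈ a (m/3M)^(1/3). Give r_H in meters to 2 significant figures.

r_H ≈ a (m/3M)^(1/3)
    = (2.4 × 10⁸) × (1.1 × 10²⁰ / (3 × 5.7 × 10²⁶))^(1/3)
    = 9.6 × 10⁵ m

9.6 × 10⁵ m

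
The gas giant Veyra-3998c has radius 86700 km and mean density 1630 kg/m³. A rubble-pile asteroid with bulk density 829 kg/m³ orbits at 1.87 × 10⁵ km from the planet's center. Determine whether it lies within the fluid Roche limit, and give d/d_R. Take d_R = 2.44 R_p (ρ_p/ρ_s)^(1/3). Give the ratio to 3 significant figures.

d_R = 2.44 × (86700 km) × (1630/829)^(1/3) = 2.650 × 10⁵ km
d/d_R = (1.87 × 10⁵) / (2.650 × 10⁵) = 0.706
Since d/d_R < 1, the body is inside the Roche limit.

inside; d/d_R ≈ 0.706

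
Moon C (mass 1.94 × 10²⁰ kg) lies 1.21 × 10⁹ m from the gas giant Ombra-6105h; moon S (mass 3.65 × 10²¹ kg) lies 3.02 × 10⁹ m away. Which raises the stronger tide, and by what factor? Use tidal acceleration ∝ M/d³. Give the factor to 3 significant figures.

The tide-raising term goes as M/d³ (the gradient of a 1/d² field).
Moon C: (1.94 × 10²⁰) / (1.21 × 10⁹)³ = 1.095 × 10⁻⁷
Moon S: (3.65 × 10²¹) / (3.02 × 10⁹)³ = 1.325 × 10⁻⁷
Ratio (larger/smaller) = 1.21

Moon S, by a factor of ≈ 1.21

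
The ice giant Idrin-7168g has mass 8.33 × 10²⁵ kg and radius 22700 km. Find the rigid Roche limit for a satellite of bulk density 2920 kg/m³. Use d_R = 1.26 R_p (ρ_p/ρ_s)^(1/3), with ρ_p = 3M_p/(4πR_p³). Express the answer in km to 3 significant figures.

23900 km

ρ_p = 3M_p/(4πR_p³) = 3 × (8.33 × 10²⁵) / (4π × (2.27 × 10⁷ m)³) = 1700 kg/m³
d_R = 1.26 × 22700 km × (1700/2920)^(1/3)
    = 23900 km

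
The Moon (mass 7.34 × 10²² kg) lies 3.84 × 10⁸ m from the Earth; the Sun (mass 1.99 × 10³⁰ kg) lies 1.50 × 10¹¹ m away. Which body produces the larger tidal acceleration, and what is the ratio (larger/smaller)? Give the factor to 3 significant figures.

The tide-raising term goes as M/d³ (the gradient of a 1/d² field).
The Moon: (7.34 × 10²²) / (3.84 × 10⁸)³ = 1.296 × 10⁻³
The Sun: (1.99 × 10³⁰) / (1.50 × 10¹¹)³ = 5.896 × 10⁻⁴
Ratio (larger/smaller) = 2.20

The Moon, by a factor of ≈ 2.20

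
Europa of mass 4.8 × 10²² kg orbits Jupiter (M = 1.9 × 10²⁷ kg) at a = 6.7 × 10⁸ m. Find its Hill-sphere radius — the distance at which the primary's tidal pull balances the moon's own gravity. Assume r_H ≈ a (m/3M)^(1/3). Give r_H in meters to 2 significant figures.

1.4 × 10⁷ m

r_H ≈ a (m/3M)^(1/3)
    = (6.7 × 10⁸) × (4.8 × 10²² / (3 × 1.9 × 10²⁷))^(1/3)
    = 1.4 × 10⁷ m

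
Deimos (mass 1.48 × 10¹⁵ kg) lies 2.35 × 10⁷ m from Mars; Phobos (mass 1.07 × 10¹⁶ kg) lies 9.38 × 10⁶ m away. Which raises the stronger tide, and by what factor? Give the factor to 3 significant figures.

Phobos, by a factor of ≈ 114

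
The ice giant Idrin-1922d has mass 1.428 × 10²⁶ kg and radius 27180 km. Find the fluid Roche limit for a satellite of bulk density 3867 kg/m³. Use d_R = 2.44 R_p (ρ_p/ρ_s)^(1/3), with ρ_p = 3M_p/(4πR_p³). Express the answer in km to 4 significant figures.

ρ_p = 3M_p/(4πR_p³) = 3 × (1.428 × 10²⁶) / (4π × (2.718 × 10⁷ m)³) = 1698 kg/m³
d_R = 2.44 × 27180 km × (1698/3867)^(1/3)
    = 50410 km

50410 km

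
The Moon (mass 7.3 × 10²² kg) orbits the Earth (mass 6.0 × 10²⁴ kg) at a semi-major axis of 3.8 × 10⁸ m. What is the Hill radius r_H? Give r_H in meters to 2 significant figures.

r_H ≈ a (m/3M)^(1/3)
    = (3.8 × 10⁸) × (7.3 × 10²² / (3 × 6.0 × 10²⁴))^(1/3)
    = 6.1 × 10⁷ m

6.1 × 10⁷ m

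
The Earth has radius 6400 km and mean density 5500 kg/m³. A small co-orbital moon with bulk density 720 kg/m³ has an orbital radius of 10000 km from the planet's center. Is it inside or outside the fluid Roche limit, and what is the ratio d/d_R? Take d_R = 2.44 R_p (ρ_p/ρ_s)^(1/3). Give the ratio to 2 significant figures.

inside; d/d_R ≈ 0.33

d_R = 2.44 × (6400 km) × (5500/720)^(1/3) = 30750 km
d/d_R = (10000) / (30750) = 0.33
Since d/d_R < 1, the body is inside the Roche limit.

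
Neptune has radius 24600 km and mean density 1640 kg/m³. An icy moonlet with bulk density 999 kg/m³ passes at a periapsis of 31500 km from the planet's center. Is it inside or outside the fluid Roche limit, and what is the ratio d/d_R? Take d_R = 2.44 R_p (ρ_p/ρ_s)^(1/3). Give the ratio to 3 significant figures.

inside; d/d_R ≈ 0.445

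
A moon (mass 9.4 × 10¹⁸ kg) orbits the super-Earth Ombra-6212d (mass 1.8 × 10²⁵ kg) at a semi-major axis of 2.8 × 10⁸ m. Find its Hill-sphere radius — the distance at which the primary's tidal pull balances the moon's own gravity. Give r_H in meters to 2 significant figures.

r_H ≈ a (m/3M)^(1/3)
    = (2.8 × 10⁸) × (9.4 × 10¹⁸ / (3 × 1.8 × 10²⁵))^(1/3)
    = 1.6 × 10⁶ m

1.6 × 10⁶ m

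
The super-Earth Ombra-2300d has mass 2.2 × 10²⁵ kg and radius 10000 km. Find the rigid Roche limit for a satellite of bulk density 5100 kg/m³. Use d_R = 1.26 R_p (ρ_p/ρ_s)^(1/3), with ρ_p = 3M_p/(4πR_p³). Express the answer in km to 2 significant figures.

13000 km

ρ_p = 3M_p/(4πR_p³) = 3 × (2.2 × 10²⁵) / (4π × (1.0 × 10⁷ m)³) = 5300 kg/m³
d_R = 1.26 × 10000 km × (5300/5100)^(1/3)
    = 13000 km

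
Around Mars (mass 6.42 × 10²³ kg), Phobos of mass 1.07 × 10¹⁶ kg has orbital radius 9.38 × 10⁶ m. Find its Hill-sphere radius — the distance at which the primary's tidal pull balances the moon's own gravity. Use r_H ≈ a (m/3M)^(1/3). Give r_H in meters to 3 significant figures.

1.66 × 10⁴ m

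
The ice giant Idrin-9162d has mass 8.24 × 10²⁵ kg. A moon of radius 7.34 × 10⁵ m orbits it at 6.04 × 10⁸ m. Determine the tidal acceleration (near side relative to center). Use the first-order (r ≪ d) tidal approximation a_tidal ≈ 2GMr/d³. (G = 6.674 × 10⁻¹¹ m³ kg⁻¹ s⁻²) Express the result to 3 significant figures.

Since r ≪ d, expand the inverse-square field across one radius to get the leading 2GMr/d³ term.
Δa = 2GMr/d³
   = 2 × (6.674 × 10⁻¹¹) × (8.24 × 10²⁵) × (7.34 × 10⁵) / (6.04 × 10⁸)³
   = 3.66 × 10⁻⁵ m/s²

3.66 × 10⁻⁵ m/s²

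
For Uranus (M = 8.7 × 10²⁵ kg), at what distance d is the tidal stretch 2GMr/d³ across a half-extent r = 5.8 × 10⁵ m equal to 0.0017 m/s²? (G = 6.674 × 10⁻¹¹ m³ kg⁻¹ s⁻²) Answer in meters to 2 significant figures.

1.6 × 10⁸ m

2GMr/d³ = a_tidal  ⇒  d = (2GMr / a_tidal)^(1/3)
d = (2 × 6.674×10⁻¹¹ × (8.7 × 10²⁵) × (5.8 × 10⁵) / (0.0017))^(1/3)
  = 1.6 × 10⁸ m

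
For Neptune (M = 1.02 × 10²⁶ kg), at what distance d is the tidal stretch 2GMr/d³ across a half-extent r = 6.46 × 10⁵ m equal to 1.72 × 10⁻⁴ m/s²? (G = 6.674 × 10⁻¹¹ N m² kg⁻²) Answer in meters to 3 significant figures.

2GMr/d³ = a_tidal  ⇒  d = (2GMr / a_tidal)^(1/3)
d = (2 × 6.674×10⁻¹¹ × (1.02 × 10²⁶) × (6.46 × 10⁵) / (1.72 × 10⁻⁴))^(1/3)
  = 3.71 × 10⁸ m

3.71 × 10⁸ m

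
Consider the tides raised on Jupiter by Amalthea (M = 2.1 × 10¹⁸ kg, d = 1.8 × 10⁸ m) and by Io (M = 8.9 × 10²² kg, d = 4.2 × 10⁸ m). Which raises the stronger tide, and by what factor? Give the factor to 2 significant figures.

The tide-raising term goes as M/d³ (the gradient of a 1/d² field).
Amalthea: (2.1 × 10¹⁸) / (1.8 × 10⁸)³ = 3.601 × 10⁻⁷
Io: (8.9 × 10²²) / (4.2 × 10⁸)³ = 1.201 × 10⁻³
Ratio (larger/smaller) = 3300

Io, by a factor of ≈ 3300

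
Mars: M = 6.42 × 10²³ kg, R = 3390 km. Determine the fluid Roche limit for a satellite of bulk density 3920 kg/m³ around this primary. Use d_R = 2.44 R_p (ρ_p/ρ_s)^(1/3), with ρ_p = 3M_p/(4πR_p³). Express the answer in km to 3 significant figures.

ρ_p = 3M_p/(4πR_p³) = 3 × (6.42 × 10²³) / (4π × (3.39 × 10⁶ m)³) = 3930 kg/m³
d_R = 2.44 × 3390 km × (3930/3920)^(1/3)
    = 8280 km

8280 km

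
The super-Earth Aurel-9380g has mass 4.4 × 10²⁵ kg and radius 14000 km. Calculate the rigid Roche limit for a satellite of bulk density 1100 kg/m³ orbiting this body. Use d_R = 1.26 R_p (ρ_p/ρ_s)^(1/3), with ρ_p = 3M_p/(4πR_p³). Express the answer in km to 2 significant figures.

ρ_p = 3M_p/(4πR_p³) = 3 × (4.4 × 10²⁵) / (4π × (1.4 × 10⁷ m)³) = 3800 kg/m³
d_R = 1.26 × 14000 km × (3800/1100)^(1/3)
    = 27000 km

27000 km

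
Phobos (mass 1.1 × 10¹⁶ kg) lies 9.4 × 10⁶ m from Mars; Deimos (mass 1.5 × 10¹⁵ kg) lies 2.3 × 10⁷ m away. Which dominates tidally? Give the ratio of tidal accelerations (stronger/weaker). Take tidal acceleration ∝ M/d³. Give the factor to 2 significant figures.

Phobos, by a factor of ≈ 110

Tidal acceleration ∝ M/d³, so compare M/d³ for each.
Phobos: (1.1 × 10¹⁶) / (9.4 × 10⁶)³ = 1.324 × 10⁻⁵
Deimos: (1.5 × 10¹⁵) / (2.3 × 10⁷)³ = 1.233 × 10⁻⁷
Ratio (larger/smaller) = 110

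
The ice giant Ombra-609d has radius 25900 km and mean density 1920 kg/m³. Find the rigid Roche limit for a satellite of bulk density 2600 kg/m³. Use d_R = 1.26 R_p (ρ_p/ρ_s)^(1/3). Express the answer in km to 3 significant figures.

29500 km

d_R = 1.26 × 25900 km × (1920/2600)^(1/3)
    = 29500 km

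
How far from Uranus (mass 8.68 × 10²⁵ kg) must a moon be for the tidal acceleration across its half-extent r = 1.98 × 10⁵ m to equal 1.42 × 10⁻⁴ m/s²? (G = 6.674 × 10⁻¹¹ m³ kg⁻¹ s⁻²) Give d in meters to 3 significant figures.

2.53 × 10⁸ m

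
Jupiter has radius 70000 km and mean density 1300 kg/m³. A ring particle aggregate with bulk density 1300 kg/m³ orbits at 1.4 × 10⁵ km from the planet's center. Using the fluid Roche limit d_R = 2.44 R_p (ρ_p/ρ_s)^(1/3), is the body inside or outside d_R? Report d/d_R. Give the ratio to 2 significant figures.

inside; d/d_R ≈ 0.82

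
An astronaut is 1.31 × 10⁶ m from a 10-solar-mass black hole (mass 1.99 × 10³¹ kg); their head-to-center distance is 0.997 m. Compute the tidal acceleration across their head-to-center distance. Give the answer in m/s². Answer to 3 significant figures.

a_tidal = 2GMr/d³
        = 2 × (6.674 × 10⁻¹¹) × (1.99 × 10³¹) × (0.997) / (1.31 × 10⁶)³
        = 1.18 × 10³ m/s²

1.18 × 10³ m/s²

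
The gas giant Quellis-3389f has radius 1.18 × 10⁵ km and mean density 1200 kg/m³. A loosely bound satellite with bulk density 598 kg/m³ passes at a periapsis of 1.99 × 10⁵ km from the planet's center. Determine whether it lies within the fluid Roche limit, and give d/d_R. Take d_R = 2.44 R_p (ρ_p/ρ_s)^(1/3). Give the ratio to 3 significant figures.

d_R = 2.44 × (1.18 × 10⁵ km) × (1200/598)^(1/3) = 3.632 × 10⁵ km
d/d_R = (1.99 × 10⁵) / (3.632 × 10⁵) = 0.548
Since d/d_R < 1, the body is inside the Roche limit.

inside; d/d_R ≈ 0.548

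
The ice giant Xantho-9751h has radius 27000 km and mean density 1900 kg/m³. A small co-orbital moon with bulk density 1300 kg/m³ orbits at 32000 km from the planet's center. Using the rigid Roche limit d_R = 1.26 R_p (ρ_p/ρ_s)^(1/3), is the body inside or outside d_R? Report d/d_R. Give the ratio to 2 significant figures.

inside; d/d_R ≈ 0.83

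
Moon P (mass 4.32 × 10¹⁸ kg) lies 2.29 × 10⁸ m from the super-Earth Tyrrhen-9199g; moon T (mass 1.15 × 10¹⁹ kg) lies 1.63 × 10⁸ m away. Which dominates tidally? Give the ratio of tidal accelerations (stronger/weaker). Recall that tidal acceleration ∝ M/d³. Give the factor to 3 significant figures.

Tidal stretch scales as M/d³; compute that for each body.
Moon P: (4.32 × 10¹⁸) / (2.29 × 10⁸)³ = 3.597 × 10⁻⁷
Moon T: (1.15 × 10¹⁹) / (1.63 × 10⁸)³ = 2.655 × 10⁻⁶
Ratio (larger/smaller) = 7.38

Moon T, by a factor of ≈ 7.38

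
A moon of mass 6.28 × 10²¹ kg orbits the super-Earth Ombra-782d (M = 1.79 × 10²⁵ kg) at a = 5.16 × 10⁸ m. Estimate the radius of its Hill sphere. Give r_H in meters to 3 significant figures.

r_H ≈ a (m/3M)^(1/3)
    = (5.16 × 10⁸) × (6.28 × 10²¹ / (3 × 1.79 × 10²⁵))^(1/3)
    = 2.52 × 10⁷ m

2.52 × 10⁷ m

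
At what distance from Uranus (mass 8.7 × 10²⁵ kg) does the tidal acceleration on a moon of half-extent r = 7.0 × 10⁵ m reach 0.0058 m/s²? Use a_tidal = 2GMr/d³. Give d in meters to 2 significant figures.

1.1 × 10⁸ m

2GMr/d³ = a_tidal  ⇒  d = (2GMr / a_tidal)^(1/3)
d = (2 × 6.674×10⁻¹¹ × (8.7 × 10²⁵) × (7.0 × 10⁵) / (0.0058))^(1/3)
  = 1.1 × 10⁸ m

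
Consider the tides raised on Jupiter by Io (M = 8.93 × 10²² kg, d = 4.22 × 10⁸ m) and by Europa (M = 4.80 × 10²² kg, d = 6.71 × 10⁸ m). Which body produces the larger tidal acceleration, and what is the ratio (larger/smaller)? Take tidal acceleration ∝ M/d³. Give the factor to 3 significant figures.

The tide-raising term goes as M/d³ (the gradient of a 1/d² field).
Io: (8.93 × 10²²) / (4.22 × 10⁸)³ = 1.188 × 10⁻³
Europa: (4.80 × 10²²) / (6.71 × 10⁸)³ = 1.589 × 10⁻⁴
Ratio (larger/smaller) = 7.48

Io, by a factor of ≈ 7.48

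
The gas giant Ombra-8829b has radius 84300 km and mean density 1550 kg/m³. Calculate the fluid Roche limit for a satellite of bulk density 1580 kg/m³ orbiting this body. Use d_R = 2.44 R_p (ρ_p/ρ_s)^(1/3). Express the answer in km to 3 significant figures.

2.04 × 10⁵ km

d_R = 2.44 × 84300 km × (1550/1580)^(1/3)
    = 2.04 × 10⁵ km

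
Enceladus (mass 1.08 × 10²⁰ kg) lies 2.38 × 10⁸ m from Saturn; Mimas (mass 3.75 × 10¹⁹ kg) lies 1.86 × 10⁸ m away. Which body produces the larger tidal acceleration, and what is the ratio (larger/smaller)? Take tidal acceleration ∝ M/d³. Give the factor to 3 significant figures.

Enceladus, by a factor of ≈ 1.37

Compare M/d³ for the two perturbers:
Enceladus: (1.08 × 10²⁰) / (2.38 × 10⁸)³ = 8.011 × 10⁻⁶
Mimas: (3.75 × 10¹⁹) / (1.86 × 10⁸)³ = 5.828 × 10⁻⁶
Ratio (larger/smaller) = 1.37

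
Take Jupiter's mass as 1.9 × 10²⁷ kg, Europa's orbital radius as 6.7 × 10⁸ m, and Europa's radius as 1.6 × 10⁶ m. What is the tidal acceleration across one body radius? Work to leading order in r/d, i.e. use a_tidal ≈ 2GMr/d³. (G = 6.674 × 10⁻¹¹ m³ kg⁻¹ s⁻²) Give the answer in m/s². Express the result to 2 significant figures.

1.3 × 10⁻³ m/s²

Differencing GM/(d−r)² and GM/d² to first order in r/d gives 2GMr/d³.
a_tidal = 2GMr/d³
        = 2 × (6.674 × 10⁻¹¹) × (1.9 × 10²⁷) × (1.6 × 10⁶) / (6.7 × 10⁸)³
        = 1.3 × 10⁻³ m/s²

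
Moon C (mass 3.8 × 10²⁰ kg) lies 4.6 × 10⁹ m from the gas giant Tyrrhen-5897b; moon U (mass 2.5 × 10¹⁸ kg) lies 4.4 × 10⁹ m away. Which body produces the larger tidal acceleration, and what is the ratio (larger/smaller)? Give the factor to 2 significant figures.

Moon C, by a factor of ≈ 130

Tidal acceleration ∝ M/d³, so compare M/d³ for each.
Moon C: (3.8 × 10²⁰) / (4.6 × 10⁹)³ = 3.904 × 10⁻⁹
Moon U: (2.5 × 10¹⁸) / (4.4 × 10⁹)³ = 2.935 × 10⁻¹¹
Ratio (larger/smaller) = 130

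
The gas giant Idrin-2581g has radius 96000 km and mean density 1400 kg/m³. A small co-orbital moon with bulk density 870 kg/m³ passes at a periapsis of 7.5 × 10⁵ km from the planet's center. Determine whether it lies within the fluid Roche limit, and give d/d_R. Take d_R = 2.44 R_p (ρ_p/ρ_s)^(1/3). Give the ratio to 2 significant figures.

outside; d/d_R ≈ 2.7

d_R = 2.44 × (96000 km) × (1400/870)^(1/3) = 2.745 × 10⁵ km
d/d_R = (7.5 × 10⁵) / (2.745 × 10⁵) = 2.7
Since d/d_R > 1, the body is outside the Roche limit.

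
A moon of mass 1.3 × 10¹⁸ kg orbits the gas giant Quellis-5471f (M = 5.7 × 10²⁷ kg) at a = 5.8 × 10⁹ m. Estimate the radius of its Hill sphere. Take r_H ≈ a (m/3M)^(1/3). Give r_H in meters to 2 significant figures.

r_H ≈ a (m/3M)^(1/3)
    = (5.8 × 10⁹) × (1.3 × 10¹⁸ / (3 × 5.7 × 10²⁷))^(1/3)
    = 2.5 × 10⁶ m

2.5 × 10⁶ m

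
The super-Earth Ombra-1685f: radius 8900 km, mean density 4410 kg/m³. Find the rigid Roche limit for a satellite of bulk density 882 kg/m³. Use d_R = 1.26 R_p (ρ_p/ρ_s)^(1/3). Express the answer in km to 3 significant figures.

19200 km

d_R = 1.26 × 8900 km × (4410/882)^(1/3)
    = 19200 km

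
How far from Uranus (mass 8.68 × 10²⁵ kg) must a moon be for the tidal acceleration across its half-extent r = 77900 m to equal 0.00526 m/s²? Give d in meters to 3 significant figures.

2GMr/d³ = a_tidal  ⇒  d = (2GMr / a_tidal)^(1/3)
d = (2 × 6.674×10⁻¹¹ × (8.68 × 10²⁵) × (77900) / (0.00526))^(1/3)
  = 5.56 × 10⁷ m

5.56 × 10⁷ m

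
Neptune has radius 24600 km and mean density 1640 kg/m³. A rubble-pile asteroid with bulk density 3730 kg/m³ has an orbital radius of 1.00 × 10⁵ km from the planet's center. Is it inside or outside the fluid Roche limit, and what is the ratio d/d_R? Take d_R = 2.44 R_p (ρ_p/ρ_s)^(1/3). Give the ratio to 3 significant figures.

d_R = 2.44 × (24600 km) × (1640/3730)^(1/3) = 45640 km
d/d_R = (1.00 × 10⁵) / (45640) = 2.19
Since d/d_R > 1, the body is outside the Roche limit.

outside; d/d_R ≈ 2.19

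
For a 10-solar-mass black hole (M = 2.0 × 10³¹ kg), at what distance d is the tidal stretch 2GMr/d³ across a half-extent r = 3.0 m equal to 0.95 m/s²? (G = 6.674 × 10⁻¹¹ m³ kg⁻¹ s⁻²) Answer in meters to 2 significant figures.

2.0 × 10⁷ m

2GMr/d³ = a_tidal  ⇒  d = (2GMr / a_tidal)^(1/3)
d = (2 × 6.674×10⁻¹¹ × (2.0 × 10³¹) × (3.0) / (0.95))^(1/3)
  = 2.0 × 10⁷ m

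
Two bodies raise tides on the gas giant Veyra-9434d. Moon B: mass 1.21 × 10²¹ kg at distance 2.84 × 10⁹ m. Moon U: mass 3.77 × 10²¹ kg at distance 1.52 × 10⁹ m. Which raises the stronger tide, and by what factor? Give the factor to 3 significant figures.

Moon U, by a factor of ≈ 20.3

Tidal stretch scales as M/d³; compute that for each body.
Moon B: (1.21 × 10²¹) / (2.84 × 10⁹)³ = 5.282 × 10⁻⁸
Moon U: (3.77 × 10²¹) / (1.52 × 10⁹)³ = 1.074 × 10⁻⁶
Ratio (larger/smaller) = 20.3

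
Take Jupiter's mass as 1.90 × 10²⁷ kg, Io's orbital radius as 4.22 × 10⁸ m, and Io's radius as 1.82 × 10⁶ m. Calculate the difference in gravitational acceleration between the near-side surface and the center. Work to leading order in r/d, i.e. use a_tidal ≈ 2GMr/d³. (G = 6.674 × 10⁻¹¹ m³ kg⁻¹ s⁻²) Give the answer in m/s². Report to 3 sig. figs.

6.14 × 10⁻³ m/s²

Differencing GM/(d−r)² and GM/d² to first order in r/d gives 2GMr/d³.
a_tidal = 2GMr/d³
        = 2 × (6.674 × 10⁻¹¹) × (1.90 × 10²⁷) × (1.82 × 10⁶) / (4.22 × 10⁸)³
        = 6.14 × 10⁻³ m/s²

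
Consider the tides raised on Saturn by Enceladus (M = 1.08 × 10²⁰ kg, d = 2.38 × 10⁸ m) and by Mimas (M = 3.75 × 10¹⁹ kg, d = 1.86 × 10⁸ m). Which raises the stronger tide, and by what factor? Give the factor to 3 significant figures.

Tidal acceleration ∝ M/d³, so compare M/d³ for each.
Enceladus: (1.08 × 10²⁰) / (2.38 × 10⁸)³ = 8.011 × 10⁻⁶
Mimas: (3.75 × 10¹⁹) / (1.86 × 10⁸)³ = 5.828 × 10⁻⁶
Ratio (larger/smaller) = 1.37

Enceladus, by a factor of ≈ 1.37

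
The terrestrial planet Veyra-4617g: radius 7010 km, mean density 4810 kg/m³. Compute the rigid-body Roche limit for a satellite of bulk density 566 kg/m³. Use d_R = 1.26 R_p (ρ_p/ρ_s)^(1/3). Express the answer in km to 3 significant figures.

d_R = 1.26 × 7010 km × (4810/566)^(1/3)
    = 18000 km

18000 km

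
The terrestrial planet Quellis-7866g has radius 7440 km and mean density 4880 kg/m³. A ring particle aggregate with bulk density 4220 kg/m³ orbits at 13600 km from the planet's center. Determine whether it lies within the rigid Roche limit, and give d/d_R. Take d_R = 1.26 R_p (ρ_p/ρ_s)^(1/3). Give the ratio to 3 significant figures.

outside; d/d_R ≈ 1.38

d_R = 1.26 × (7440 km) × (4880/4220)^(1/3) = 9840 km
d/d_R = (13600) / (9840) = 1.38
Since d/d_R > 1, the body is outside the Roche limit.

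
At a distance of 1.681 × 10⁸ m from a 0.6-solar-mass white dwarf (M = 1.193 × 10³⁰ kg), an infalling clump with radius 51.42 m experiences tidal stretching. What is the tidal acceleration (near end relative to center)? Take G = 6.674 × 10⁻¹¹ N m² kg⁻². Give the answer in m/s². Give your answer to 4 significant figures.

1.724 × 10⁻³ m/s²

Differencing GM/(d−r)² and GM/d² to first order in r/d gives 2GMr/d³.
Δg = 2GMr/d³
   = 2 × (6.674 × 10⁻¹¹) × (1.193 × 10³⁰) × (51.42) / (1.681 × 10⁸)³
   = 1.724 × 10⁻³ m/s²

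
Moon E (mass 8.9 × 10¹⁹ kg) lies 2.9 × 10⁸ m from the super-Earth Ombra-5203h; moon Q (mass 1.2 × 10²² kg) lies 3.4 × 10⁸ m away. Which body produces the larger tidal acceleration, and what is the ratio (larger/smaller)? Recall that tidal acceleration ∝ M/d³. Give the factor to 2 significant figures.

Moon Q, by a factor of ≈ 84

Compare M/d³ for the two perturbers:
Moon E: (8.9 × 10¹⁹) / (2.9 × 10⁸)³ = 3.649 × 10⁻⁶
Moon Q: (1.2 × 10²²) / (3.4 × 10⁸)³ = 3.053 × 10⁻⁴
Ratio (larger/smaller) = 84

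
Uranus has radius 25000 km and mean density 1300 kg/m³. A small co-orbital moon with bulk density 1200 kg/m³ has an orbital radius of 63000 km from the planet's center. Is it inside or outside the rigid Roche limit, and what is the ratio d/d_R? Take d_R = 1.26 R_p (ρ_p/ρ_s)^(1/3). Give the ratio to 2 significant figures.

outside; d/d_R ≈ 1.9

d_R = 1.26 × (25000 km) × (1300/1200)^(1/3) = 32350 km
d/d_R = (63000) / (32350) = 1.9
Since d/d_R > 1, the body is outside the Roche limit.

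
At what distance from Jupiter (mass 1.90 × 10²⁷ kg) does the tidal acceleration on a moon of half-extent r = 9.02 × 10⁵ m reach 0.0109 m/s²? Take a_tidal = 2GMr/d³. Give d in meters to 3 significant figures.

2GMr/d³ = a_tidal  ⇒  d = (2GMr / a_tidal)^(1/3)
d = (2 × 6.674×10⁻¹¹ × (1.90 × 10²⁷) × (9.02 × 10⁵) / (0.0109))^(1/3)
  = 2.76 × 10⁸ m

2.76 × 10⁸ m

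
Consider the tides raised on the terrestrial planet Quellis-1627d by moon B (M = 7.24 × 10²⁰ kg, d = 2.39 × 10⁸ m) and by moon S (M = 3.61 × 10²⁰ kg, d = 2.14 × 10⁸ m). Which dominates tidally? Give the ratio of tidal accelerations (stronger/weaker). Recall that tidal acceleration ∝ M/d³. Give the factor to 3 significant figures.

Tidal stretch scales as M/d³; compute that for each body.
Moon B: (7.24 × 10²⁰) / (2.39 × 10⁸)³ = 5.303 × 10⁻⁵
Moon S: (3.61 × 10²⁰) / (2.14 × 10⁸)³ = 3.684 × 10⁻⁵
Ratio (larger/smaller) = 1.44

Moon B, by a factor of ≈ 1.44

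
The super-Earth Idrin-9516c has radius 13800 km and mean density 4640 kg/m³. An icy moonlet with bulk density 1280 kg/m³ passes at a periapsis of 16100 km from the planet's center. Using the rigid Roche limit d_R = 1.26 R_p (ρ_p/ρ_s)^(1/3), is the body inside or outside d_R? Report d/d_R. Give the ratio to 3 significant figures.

inside; d/d_R ≈ 0.603

d_R = 1.26 × (13800 km) × (4640/1280)^(1/3) = 26710 km
d/d_R = (16100) / (26710) = 0.603
Since d/d_R < 1, the body is inside the Roche limit.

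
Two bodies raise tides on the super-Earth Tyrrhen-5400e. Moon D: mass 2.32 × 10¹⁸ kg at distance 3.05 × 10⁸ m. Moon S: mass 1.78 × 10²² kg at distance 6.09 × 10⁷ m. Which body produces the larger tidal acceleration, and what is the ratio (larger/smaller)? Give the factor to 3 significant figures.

Moon S, by a factor of ≈ 9.64 × 10⁵

Tidal stretch scales as M/d³; compute that for each body.
Moon D: (2.32 × 10¹⁸) / (3.05 × 10⁸)³ = 8.177 × 10⁻⁸
Moon S: (1.78 × 10²²) / (6.09 × 10⁷)³ = 7.881 × 10⁻²
Ratio (larger/smaller) = 9.64 × 10⁵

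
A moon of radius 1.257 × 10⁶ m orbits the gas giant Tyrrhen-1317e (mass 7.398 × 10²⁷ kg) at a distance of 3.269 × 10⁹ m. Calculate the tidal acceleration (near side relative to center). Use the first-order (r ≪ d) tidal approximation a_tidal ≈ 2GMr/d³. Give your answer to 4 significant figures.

Δg = 2GMr/d³
   = 2 × (6.674 × 10⁻¹¹) × (7.398 × 10²⁷) × (1.257 × 10⁶) / (3.269 × 10⁹)³
   = 3.553 × 10⁻⁵ m/s²

3.553 × 10⁻⁵ m/s²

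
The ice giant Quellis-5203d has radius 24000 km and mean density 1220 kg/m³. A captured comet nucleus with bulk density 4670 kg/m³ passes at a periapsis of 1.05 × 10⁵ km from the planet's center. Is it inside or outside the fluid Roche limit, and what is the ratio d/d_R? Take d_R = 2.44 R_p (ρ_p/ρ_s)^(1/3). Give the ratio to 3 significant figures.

d_R = 2.44 × (24000 km) × (1220/4670)^(1/3) = 37440 km
d/d_R = (1.05 × 10⁵) / (37440) = 2.80
Since d/d_R > 1, the body is outside the Roche limit.

outside; d/d_R ≈ 2.80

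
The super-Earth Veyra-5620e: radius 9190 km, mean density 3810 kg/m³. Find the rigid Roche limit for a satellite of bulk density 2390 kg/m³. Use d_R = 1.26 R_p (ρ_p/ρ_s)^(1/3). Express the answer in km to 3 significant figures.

d_R = 1.26 × 9190 km × (3810/2390)^(1/3)
    = 13500 km

13500 km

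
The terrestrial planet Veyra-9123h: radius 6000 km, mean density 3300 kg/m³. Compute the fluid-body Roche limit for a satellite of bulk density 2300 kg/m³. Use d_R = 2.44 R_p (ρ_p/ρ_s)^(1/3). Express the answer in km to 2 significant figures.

d_R = 2.44 × 6000 km × (3300/2300)^(1/3)
    = 17000 km

17000 km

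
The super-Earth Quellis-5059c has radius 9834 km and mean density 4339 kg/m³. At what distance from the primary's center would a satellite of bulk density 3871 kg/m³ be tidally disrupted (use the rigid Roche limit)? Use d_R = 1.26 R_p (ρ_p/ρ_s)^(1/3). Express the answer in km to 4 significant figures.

d_R = 1.26 × 9834 km × (4339/3871)^(1/3)
    = 12870 km

12870 km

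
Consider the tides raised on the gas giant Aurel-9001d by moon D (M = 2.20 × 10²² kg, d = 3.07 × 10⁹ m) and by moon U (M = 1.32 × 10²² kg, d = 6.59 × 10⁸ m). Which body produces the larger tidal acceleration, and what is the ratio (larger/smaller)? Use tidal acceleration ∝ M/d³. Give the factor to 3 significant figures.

Moon U, by a factor of ≈ 60.7

Compare M/d³ for the two perturbers:
Moon D: (2.20 × 10²²) / (3.07 × 10⁹)³ = 7.603 × 10⁻⁷
Moon U: (1.32 × 10²²) / (6.59 × 10⁸)³ = 4.612 × 10⁻⁵
Ratio (larger/smaller) = 60.7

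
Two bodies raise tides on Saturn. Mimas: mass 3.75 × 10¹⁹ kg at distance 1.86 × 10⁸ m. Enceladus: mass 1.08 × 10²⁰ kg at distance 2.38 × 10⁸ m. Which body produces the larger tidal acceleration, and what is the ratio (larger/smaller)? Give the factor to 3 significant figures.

Enceladus, by a factor of ≈ 1.37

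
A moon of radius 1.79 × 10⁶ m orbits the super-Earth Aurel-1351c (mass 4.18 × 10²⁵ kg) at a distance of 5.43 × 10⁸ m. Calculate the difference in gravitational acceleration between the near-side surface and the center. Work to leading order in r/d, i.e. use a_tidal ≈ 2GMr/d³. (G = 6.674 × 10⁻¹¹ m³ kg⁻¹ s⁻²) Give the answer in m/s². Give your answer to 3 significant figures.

Δa = 2GMr/d³
   = 2 × (6.674 × 10⁻¹¹) × (4.18 × 10²⁵) × (1.79 × 10⁶) / (5.43 × 10⁸)³
   = 6.24 × 10⁻⁵ m/s²

6.24 × 10⁻⁵ m/s²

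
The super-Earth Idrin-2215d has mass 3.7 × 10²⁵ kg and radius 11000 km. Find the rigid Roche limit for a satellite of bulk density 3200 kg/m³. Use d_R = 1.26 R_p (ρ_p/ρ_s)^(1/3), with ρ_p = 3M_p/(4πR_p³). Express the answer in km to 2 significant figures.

ρ_p = 3M_p/(4πR_p³) = 3 × (3.7 × 10²⁵) / (4π × (1.1 × 10⁷ m)³) = 6600 kg/m³
d_R = 1.26 × 11000 km × (6600/3200)^(1/3)
    = 18000 km

18000 km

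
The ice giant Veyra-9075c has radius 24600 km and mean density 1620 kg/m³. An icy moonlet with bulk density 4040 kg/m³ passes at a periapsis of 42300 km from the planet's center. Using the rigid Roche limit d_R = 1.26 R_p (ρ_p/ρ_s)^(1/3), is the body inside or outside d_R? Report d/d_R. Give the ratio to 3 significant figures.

d_R = 1.26 × (24600 km) × (1620/4040)^(1/3) = 22860 km
d/d_R = (42300) / (22860) = 1.85
Since d/d_R > 1, the body is outside the Roche limit.

outside; d/d_R ≈ 1.85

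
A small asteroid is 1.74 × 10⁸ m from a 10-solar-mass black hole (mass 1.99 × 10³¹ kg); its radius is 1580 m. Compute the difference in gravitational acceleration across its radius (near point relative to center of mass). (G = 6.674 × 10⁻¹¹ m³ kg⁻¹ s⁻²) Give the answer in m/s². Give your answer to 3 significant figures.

7.97 × 10⁻¹ m/s²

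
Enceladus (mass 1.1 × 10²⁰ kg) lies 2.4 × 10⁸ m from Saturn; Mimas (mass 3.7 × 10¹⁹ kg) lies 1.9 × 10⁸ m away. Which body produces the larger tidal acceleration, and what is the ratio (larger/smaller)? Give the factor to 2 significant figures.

Enceladus, by a factor of ≈ 1.5

Tidal acceleration ∝ M/d³, so compare M/d³ for each.
Enceladus: (1.1 × 10²⁰) / (2.4 × 10⁸)³ = 7.957 × 10⁻⁶
Mimas: (3.7 × 10¹⁹) / (1.9 × 10⁸)³ = 5.394 × 10⁻⁶
Ratio (larger/smaller) = 1.5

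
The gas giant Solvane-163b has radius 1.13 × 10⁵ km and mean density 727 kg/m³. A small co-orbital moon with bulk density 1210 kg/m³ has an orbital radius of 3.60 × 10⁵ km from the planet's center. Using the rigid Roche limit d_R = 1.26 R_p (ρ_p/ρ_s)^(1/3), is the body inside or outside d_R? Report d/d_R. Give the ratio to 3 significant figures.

outside; d/d_R ≈ 3.00

d_R = 1.26 × (1.13 × 10⁵ km) × (727/1210)^(1/3) = 1.201 × 10⁵ km
d/d_R = (3.60 × 10⁵) / (1.201 × 10⁵) = 3.00
Since d/d_R > 1, the body is outside the Roche limit.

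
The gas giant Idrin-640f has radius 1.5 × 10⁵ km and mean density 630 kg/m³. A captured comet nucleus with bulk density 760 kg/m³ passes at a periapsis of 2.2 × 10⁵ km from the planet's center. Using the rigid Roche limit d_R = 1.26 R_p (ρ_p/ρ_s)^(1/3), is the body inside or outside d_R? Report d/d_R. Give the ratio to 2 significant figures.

outside; d/d_R ≈ 1.2

d_R = 1.26 × (1.5 × 10⁵ km) × (630/760)^(1/3) = 1.775 × 10⁵ km
d/d_R = (2.2 × 10⁵) / (1.775 × 10⁵) = 1.2
Since d/d_R > 1, the body is outside the Roche limit.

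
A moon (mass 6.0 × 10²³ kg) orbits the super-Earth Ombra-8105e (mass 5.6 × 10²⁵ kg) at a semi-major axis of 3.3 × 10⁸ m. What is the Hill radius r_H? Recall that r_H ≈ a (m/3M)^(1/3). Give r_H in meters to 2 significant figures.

r_H ≈ a (m/3M)^(1/3)
    = (3.3 × 10⁸) × (6.0 × 10²³ / (3 × 5.6 × 10²⁵))^(1/3)
    = 5.0 × 10⁷ m

5.0 × 10⁷ m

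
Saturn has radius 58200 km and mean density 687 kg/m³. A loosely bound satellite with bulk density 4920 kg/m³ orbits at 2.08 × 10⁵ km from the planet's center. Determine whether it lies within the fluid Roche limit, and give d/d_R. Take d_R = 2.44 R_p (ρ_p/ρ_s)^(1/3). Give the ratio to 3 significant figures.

d_R = 2.44 × (58200 km) × (687/4920)^(1/3) = 73670 km
d/d_R = (2.08 × 10⁵) / (73670) = 2.82
Since d/d_R > 1, the body is outside the Roche limit.

outside; d/d_R ≈ 2.82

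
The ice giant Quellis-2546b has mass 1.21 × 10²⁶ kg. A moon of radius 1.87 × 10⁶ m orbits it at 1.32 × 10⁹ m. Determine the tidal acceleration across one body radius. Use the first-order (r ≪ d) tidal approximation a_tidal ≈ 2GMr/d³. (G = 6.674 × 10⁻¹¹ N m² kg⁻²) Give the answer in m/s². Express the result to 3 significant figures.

1.31 × 10⁻⁵ m/s²

a_tidal = 2GMr/d³
        = 2 × (6.674 × 10⁻¹¹) × (1.21 × 10²⁶) × (1.87 × 10⁶) / (1.32 × 10⁹)³
        = 1.31 × 10⁻⁵ m/s²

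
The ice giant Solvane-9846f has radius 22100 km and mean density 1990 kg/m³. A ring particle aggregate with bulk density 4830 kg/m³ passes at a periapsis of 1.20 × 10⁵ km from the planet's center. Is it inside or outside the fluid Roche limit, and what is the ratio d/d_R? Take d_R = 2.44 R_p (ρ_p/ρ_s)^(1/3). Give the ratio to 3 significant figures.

d_R = 2.44 × (22100 km) × (1990/4830)^(1/3) = 40130 km
d/d_R = (1.20 × 10⁵) / (40130) = 2.99
Since d/d_R > 1, the body is outside the Roche limit.

outside; d/d_R ≈ 2.99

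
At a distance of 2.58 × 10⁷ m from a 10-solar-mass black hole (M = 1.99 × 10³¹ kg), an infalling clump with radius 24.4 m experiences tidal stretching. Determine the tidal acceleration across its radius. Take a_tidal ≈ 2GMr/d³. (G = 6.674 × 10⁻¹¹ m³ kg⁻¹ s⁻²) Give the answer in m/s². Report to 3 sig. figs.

Δg = 2GMr/d³
   = 2 × (6.674 × 10⁻¹¹) × (1.99 × 10³¹) × (24.4) / (2.58 × 10⁷)³
   = 3.77 m/s²

3.77 m/s²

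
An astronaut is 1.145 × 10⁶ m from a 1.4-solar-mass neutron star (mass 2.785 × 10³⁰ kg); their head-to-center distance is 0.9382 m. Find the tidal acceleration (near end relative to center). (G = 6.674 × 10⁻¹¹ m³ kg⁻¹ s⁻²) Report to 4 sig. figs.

2.323 × 10² m/s²

Since r ≪ d, expand the inverse-square field across one radius to get the leading 2GMr/d³ term.
Δa = 2GMr/d³
   = 2 × (6.674 × 10⁻¹¹) × (2.785 × 10³⁰) × (0.9382) / (1.145 × 10⁶)³
   = 2.323 × 10² m/s²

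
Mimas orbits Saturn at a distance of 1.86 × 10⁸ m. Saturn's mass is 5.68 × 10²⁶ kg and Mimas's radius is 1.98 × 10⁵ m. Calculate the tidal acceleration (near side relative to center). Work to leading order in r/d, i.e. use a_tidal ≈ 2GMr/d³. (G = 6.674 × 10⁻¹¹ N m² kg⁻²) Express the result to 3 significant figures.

2.33 × 10⁻³ m/s²

Δg = 2GMr/d³
   = 2 × (6.674 × 10⁻¹¹) × (5.68 × 10²⁶) × (1.98 × 10⁵) / (1.86 × 10⁸)³
   = 2.33 × 10⁻³ m/s²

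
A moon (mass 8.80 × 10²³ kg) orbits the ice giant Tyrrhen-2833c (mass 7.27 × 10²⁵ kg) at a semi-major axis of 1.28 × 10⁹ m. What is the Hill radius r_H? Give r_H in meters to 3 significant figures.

r_H ≈ a (m/3M)^(1/3)
    = (1.28 × 10⁹) × (8.80 × 10²³ / (3 × 7.27 × 10²⁵))^(1/3)
    = 2.04 × 10⁸ m

2.04 × 10⁸ m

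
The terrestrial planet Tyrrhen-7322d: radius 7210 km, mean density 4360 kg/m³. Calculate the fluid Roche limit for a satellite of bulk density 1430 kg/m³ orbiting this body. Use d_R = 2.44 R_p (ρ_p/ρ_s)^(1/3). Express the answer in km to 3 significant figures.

25500 km

d_R = 2.44 × 7210 km × (4360/1430)^(1/3)
    = 25500 km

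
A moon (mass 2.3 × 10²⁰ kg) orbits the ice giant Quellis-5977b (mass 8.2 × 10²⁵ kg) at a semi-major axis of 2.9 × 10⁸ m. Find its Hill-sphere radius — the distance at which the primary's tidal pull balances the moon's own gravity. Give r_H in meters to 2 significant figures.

2.8 × 10⁶ m

r_H ≈ a (m/3M)^(1/3)
    = (2.9 × 10⁸) × (2.3 × 10²⁰ / (3 × 8.2 × 10²⁵))^(1/3)
    = 2.8 × 10⁶ m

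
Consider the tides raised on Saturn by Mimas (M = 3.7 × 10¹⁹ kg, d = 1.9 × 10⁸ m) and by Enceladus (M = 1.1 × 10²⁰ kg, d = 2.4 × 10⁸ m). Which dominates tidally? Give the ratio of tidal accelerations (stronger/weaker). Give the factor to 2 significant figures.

Tidal stretch scales as M/d³; compute that for each body.
Mimas: (3.7 × 10¹⁹) / (1.9 × 10⁸)³ = 5.394 × 10⁻⁶
Enceladus: (1.1 × 10²⁰) / (2.4 × 10⁸)³ = 7.957 × 10⁻⁶
Ratio (larger/smaller) = 1.5

Enceladus, by a factor of ≈ 1.5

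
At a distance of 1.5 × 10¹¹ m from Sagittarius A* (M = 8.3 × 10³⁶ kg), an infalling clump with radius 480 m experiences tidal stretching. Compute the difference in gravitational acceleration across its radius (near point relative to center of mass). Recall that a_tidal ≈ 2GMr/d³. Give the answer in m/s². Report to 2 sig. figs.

1.6 × 10⁻⁴ m/s²

Differencing GM/(d−r)² and GM/d² to first order in r/d gives 2GMr/d³.
Δg = 2GMr/d³
   = 2 × (6.674 × 10⁻¹¹) × (8.3 × 10³⁶) × (480) / (1.5 × 10¹¹)³
   = 1.6 × 10⁻⁴ m/s²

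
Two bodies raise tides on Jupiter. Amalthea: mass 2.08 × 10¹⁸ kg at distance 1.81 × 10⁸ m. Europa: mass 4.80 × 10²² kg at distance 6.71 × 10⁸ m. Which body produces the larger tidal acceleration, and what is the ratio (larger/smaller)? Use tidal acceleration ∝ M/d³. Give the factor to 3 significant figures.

Tidal stretch scales as M/d³; compute that for each body.
Amalthea: (2.08 × 10¹⁸) / (1.81 × 10⁸)³ = 3.508 × 10⁻⁷
Europa: (4.80 × 10²²) / (6.71 × 10⁸)³ = 1.589 × 10⁻⁴
Ratio (larger/smaller) = 453

Europa, by a factor of ≈ 453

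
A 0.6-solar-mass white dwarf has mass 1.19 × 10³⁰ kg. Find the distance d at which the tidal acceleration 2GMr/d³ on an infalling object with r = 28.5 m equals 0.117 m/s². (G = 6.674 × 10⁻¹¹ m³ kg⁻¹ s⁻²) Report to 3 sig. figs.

2GMr/d³ = a_tidal  ⇒  d = (2GMr / a_tidal)^(1/3)
d = (2 × 6.674×10⁻¹¹ × (1.19 × 10³⁰) × (28.5) / (0.117))^(1/3)
  = 3.38 × 10⁷ m

3.38 × 10⁷ m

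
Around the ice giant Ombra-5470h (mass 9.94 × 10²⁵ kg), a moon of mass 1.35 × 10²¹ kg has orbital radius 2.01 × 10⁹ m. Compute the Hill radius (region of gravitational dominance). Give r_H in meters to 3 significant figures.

3.33 × 10⁷ m

r_H ≈ a (m/3M)^(1/3)
    = (2.01 × 10⁹) × (1.35 × 10²¹ / (3 × 9.94 × 10²⁵))^(1/3)
    = 3.33 × 10⁷ m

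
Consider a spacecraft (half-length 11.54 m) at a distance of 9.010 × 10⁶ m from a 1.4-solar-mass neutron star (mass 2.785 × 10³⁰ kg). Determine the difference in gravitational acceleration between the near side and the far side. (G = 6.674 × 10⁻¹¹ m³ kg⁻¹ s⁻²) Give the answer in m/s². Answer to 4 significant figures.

Δg = 4GMr/d³
   = 4 × (6.674 × 10⁻¹¹) × (2.785 × 10³⁰) × (11.54) / (9.010 × 10⁶)³
   = 1.173 × 10¹ m/s²

1.173 × 10¹ m/s²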